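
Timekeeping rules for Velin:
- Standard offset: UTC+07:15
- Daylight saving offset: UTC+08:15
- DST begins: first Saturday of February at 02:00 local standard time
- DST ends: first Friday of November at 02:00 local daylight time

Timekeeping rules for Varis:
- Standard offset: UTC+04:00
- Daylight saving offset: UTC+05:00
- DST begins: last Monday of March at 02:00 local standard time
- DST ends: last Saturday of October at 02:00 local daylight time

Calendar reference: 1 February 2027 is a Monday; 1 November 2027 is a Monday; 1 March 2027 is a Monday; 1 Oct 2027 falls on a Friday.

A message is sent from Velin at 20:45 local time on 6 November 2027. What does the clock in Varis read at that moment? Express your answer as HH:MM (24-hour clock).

17:30

1 February 2027 is a Monday, so the first Saturday is February 6.
1 November 2027 is a Monday, so the first Friday is November 5.
Daylight saving runs 6 February – 5 November; 6 November 2027 is outside that window, so Velin is on standard time at UTC+07:15.
20:45 Velin − 7h15m = 13:30 UTC.
1 March 2027 is a Monday, so Mondays fall on 1, 8, 15, 22, 29; the last is March 29.
1 October 2027 is a Friday, so Saturdays fall on 2, 9, 16, 23, 30; the last is October 30.
At the standard offset (UTC+04:00), 13:30 UTC + 4h = 17:30 Varis standard time.
Daylight saving runs 29 March – 30 October; the standard-time date in Varis, 6 November 2027, is outside that window, so Varis is on standard time at UTC+04:00.
13:30 UTC + 4h = 17:30 Varis.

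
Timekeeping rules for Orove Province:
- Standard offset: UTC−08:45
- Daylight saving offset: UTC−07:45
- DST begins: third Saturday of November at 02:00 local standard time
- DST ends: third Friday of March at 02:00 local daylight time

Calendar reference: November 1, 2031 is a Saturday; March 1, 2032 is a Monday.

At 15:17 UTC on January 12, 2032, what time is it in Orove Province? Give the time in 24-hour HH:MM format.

07:32

1 November 2031 is a Saturday, so the first Saturday is November 1 and the third is November 15.
1 March 2032 is a Monday, so the first Friday is March 5 and the third is March 19.
At the standard offset (UTC−08:45), 15:17 UTC − 8h45m = 06:32 Orove Province standard time.
The standard-time date in Orove Province, January 12, 2032, lies within the daylight-saving period (15 November 2031 – 19 March 2032), so Orove Province is on daylight time, UTC−07:45.
15:17 UTC − 7h45m = 07:32 local.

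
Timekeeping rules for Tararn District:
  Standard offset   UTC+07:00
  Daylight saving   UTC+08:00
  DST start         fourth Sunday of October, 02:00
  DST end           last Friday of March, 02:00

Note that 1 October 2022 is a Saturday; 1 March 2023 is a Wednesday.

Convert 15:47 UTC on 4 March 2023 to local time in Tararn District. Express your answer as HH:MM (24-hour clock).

23:47

1 October 2022 is a Saturday, so the first Sunday is October 2 and the fourth is October 23.
1 March 2023 is a Wednesday, so Fridays fall on 3, 10, 17, 24, 31; the last is March 31.
At the standard offset (UTC+07:00), 15:47 UTC + 7h = 22:47 Tararn District standard time.
The standard-time date in Tararn District, 4 March 2023, falls between 23 October 2022 and 31 March 2023, so daylight saving is in effect and Tararn District is at UTC+08:00.
15:47 UTC + 8h = 23:47 local.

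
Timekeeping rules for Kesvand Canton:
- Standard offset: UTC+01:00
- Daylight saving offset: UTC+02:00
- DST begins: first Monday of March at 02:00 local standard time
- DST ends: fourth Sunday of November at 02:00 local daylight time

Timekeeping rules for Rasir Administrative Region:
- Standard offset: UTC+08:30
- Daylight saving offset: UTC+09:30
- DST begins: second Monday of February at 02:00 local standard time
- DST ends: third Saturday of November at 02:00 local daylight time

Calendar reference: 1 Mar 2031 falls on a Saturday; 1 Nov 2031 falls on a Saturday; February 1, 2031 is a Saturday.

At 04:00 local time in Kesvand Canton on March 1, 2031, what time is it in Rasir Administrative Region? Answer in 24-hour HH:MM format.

12:30

1 March 2031 is a Saturday, so the first Monday is March 3.
1 November 2031 is a Saturday, so the first Sunday is November 2 and the fourth is November 23.
Daylight saving runs 3 March – 23 November; March 1, 2031 is outside that window, so Kesvand Canton is on standard time at UTC+01:00.
04:00 Kesvand Canton − 1h = 03:00 UTC.
1 February 2031 is a Saturday, so the first Monday is February 3 and the second is February 10.
1 November 2031 is a Saturday, so the first Saturday is November 1 and the third is November 15.
At the standard offset (UTC+08:30), 03:00 UTC + 8h30m = 11:30 Rasir Administrative Region standard time.
Daylight saving runs 10 February – 15 November; the standard-time date in Rasir Administrative Region, March 1, 2031, is inside that window, so Rasir Administrative Region is at UTC+09:30.
03:00 UTC + 9h30m = 12:30 Rasir Administrative Region.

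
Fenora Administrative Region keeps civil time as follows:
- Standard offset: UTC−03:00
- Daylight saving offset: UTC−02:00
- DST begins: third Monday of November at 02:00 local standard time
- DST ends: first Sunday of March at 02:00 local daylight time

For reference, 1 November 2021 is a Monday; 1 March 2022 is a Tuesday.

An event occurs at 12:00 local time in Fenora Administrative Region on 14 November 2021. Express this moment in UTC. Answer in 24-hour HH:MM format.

1 November 2021 is a Monday, so the first Monday is November 1 and the third is November 15.
1 March 2022 is a Tuesday, so the first Sunday is March 6.
Daylight saving runs 15 November 2021 – 6 March 2022; 14 November 2021 is outside that window, so Fenora Administrative Region is on standard time at UTC−03:00.
12:00 local + 3h = 15:00 UTC.

15:00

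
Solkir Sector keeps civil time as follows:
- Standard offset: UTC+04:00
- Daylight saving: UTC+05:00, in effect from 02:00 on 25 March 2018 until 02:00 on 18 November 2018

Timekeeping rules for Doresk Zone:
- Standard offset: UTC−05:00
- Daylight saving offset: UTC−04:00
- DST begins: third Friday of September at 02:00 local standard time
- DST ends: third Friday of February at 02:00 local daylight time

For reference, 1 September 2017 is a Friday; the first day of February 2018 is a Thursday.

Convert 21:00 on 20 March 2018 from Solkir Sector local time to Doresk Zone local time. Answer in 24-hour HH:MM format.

20 March 2018 is outside the daylight-saving period (25 March – 18 November), so Solkir Sector is on standard time, UTC+04:00.
21:00 Solkir Sector − 4h = 17:00 UTC.
1 September 2017 is a Friday, so the first Friday is September 1 and the third is September 15.
1 February 2018 is a Thursday, so the first Friday is February 2 and the third is February 16.
At the standard offset (UTC−05:00), 17:00 UTC − 5h = 12:00 Doresk Zone standard time.
The standard-time date in Doresk Zone, 20 March 2018, does not fall between 15 September 2017 and 16 February 2018, so daylight saving is not in effect and Doresk Zone is at UTC−05:00.
17:00 UTC − 5h = 12:00 Doresk Zone.

12:00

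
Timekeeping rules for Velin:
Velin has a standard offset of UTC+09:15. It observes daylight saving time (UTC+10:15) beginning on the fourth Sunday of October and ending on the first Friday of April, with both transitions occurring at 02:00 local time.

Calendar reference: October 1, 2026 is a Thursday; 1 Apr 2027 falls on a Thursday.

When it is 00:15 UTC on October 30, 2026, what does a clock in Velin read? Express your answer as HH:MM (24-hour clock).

10:30

1 October 2026 is a Thursday, so the first Sunday is October 4 and the fourth is October 25.
1 April 2027 is a Thursday, so the first Friday is April 2.
At the standard offset (UTC+09:15), 00:15 UTC + 9h15m = 09:30 Velin standard time.
The standard-time date in Velin, October 30, 2026, lies within the daylight-saving period (25 October 2026 – 2 April 2027), so Velin is on daylight time, UTC+10:15.
00:15 UTC + 10h15m = 10:30 local.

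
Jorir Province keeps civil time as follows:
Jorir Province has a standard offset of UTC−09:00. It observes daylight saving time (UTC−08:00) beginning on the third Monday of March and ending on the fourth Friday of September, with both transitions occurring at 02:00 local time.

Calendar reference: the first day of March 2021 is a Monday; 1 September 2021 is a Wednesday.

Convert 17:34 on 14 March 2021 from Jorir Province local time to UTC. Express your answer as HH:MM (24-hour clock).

1 March 2021 is a Monday, so the first Monday is March 1 and the third is March 15.
1 September 2021 is a Wednesday, so the first Friday is September 3 and the fourth is September 24.
14 March 2021 does not fall between 15 March and 24 September, so daylight saving is not in effect and Jorir Province is at UTC−09:00.
17:34 local + 9h = 02:34 UTC (rolling into the next day, 15 March 2021).

02:34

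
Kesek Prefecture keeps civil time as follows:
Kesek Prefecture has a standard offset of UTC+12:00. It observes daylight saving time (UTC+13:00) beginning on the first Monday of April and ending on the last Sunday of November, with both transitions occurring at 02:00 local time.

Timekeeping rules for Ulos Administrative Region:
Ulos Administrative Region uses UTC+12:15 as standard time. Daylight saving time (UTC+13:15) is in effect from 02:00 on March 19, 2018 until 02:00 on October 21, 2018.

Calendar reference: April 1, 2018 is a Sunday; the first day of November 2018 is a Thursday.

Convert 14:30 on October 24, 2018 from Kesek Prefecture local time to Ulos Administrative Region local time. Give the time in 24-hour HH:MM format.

13:45

1 April 2018 is a Sunday, so the first Monday is April 2.
1 November 2018 is a Thursday, so Sundays fall on 4, 11, 18, 25; the last is November 25.
Daylight saving runs 2 April – 25 November; October 24, 2018 is inside that window, so Kesek Prefecture is at UTC+13:00.
14:30 Kesek Prefecture − 13h = 01:30 UTC.
At the standard offset (UTC+12:15), 01:30 UTC + 12h15m = 13:45 Ulos Administrative Region standard time.
The standard-time date in Ulos Administrative Region, October 24, 2018, does not fall between 19 March and 21 October, so daylight saving is not in effect and Ulos Administrative Region is at UTC+12:15.
01:30 UTC + 12h15m = 13:45 Ulos Administrative Region.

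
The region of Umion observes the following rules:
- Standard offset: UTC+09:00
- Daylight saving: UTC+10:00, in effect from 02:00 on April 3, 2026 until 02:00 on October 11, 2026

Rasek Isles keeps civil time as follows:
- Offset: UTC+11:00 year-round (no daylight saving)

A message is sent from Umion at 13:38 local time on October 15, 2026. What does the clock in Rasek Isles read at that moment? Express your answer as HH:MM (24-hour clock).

15:38

Daylight saving runs 3 April – 11 October; October 15, 2026 is outside that window, so Umion is on standard time at UTC+09:00.
13:38 Umion − 9h = 04:38 UTC.
Rasek Isles stays on UTC+11:00 all year.
04:38 UTC + 11h = 15:38 Rasek Isles.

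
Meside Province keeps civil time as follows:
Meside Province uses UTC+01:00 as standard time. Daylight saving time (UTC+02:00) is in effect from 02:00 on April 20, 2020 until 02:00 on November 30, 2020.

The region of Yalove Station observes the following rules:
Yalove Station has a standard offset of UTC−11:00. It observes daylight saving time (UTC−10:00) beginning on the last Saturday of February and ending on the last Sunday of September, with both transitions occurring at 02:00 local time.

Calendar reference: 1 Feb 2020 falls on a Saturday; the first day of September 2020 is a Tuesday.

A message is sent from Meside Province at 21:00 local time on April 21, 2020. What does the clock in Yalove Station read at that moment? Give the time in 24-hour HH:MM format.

April 21, 2020 lies within the daylight-saving period (20 April – 30 November), so Meside Province is on daylight time, UTC+02:00.
21:00 Meside Province − 2h = 19:00 UTC.
1 February 2020 is a Saturday, so Saturdays fall on 1, 8, 15, 22, 29; the last is February 29.
1 September 2020 is a Tuesday, so Sundays fall on 6, 13, 20, 27; the last is September 27.
At the standard offset (UTC−11:00), 19:00 UTC − 11h = 08:00 Yalove Station standard time.
The standard-time date in Yalove Station, April 21, 2020, falls between 29 February and 27 September, so daylight saving is in effect and Yalove Station is at UTC−10:00.
19:00 UTC − 10h = 09:00 Yalove Station.

09:00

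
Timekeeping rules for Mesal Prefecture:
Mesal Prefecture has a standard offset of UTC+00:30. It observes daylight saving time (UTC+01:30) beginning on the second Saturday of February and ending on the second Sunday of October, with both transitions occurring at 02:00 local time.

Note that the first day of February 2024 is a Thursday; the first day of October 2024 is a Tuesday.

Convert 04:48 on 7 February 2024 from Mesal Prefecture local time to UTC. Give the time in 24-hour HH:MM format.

1 February 2024 is a Thursday, so the first Saturday is February 3 and the second is February 10.
1 October 2024 is a Tuesday, so the first Sunday is October 6 and the second is October 13.
7 February 2024 does not fall between 10 February and 13 October, so daylight saving is not in effect and Mesal Prefecture is at UTC+00:30.
04:48 local − 0h30m = 04:18 UTC.

04:18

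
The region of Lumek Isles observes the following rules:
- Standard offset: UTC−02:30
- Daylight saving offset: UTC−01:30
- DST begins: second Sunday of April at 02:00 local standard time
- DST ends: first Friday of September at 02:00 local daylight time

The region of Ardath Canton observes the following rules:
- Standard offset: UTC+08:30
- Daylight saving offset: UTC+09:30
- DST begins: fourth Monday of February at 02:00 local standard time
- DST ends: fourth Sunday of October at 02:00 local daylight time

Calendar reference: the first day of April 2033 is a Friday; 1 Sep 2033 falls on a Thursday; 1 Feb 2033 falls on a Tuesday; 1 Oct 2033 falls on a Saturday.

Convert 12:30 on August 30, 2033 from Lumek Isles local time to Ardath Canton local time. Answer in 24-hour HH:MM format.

1 April 2033 is a Friday, so the first Sunday is April 3 and the second is April 10.
1 September 2033 is a Thursday, so the first Friday is September 2.
August 30, 2033 falls between 10 April and 2 September, so daylight saving is in effect and Lumek Isles is at UTC−01:30.
12:30 Lumek Isles + 1h30m = 14:00 UTC.
1 February 2033 is a Tuesday, so the first Monday is February 7 and the fourth is February 28.
1 October 2033 is a Saturday, so the first Sunday is October 2 and the fourth is October 23.
At the standard offset (UTC+08:30), 14:00 UTC + 8h30m = 22:30 Ardath Canton standard time.
The standard-time date in Ardath Canton, August 30, 2033, falls between 28 February and 23 October, so daylight saving is in effect and Ardath Canton is at UTC+09:30.
14:00 UTC + 9h30m = 23:30 Ardath Canton.

23:30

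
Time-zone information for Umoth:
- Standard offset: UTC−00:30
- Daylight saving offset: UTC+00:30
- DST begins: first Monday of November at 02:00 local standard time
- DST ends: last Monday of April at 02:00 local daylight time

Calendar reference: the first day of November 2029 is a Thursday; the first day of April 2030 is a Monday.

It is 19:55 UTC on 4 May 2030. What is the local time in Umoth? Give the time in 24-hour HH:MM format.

1 November 2029 is a Thursday, so the first Monday is November 5.
1 April 2030 is a Monday, so Mondays fall on 1, 8, 15, 22, 29; the last is April 29.
At the standard offset (UTC−00:30), 19:55 UTC − 0h30m = 19:25 Umoth standard time.
The standard-time date in Umoth, 4 May 2030, is outside the daylight-saving period (5 November 2029 – 29 April 2030), so Umoth is on standard time, UTC−00:30.
19:55 UTC − 0h30m = 19:25 local.

19:25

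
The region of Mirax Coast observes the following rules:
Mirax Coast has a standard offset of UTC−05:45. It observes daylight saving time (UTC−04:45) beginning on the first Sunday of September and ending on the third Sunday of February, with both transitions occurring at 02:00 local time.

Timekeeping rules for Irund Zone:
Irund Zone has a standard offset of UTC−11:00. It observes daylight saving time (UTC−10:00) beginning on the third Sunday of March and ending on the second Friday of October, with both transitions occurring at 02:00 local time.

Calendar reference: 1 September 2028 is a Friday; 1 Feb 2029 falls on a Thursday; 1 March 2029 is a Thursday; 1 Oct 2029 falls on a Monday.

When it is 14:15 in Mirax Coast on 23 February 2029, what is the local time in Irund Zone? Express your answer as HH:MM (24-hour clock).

1 September 2028 is a Friday, so the first Sunday is September 3.
1 February 2029 is a Thursday, so the first Sunday is February 4 and the third is February 18.
23 February 2029 does not fall between 3 September 2028 and 18 February 2029, so daylight saving is not in effect and Mirax Coast is at UTC−05:45.
14:15 Mirax Coast + 5h45m = 20:00 UTC.
1 March 2029 is a Thursday, so the first Sunday is March 4 and the third is March 18.
1 October 2029 is a Monday, so the first Friday is October 5 and the second is October 12.
At the standard offset (UTC−11:00), 20:00 UTC − 11h = 09:00 Irund Zone standard time.
The standard-time date in Irund Zone, 23 February 2029, is outside the daylight-saving period (18 March – 12 October), so Irund Zone is on standard time, UTC−11:00.
20:00 UTC − 11h = 09:00 Irund Zone.

09:00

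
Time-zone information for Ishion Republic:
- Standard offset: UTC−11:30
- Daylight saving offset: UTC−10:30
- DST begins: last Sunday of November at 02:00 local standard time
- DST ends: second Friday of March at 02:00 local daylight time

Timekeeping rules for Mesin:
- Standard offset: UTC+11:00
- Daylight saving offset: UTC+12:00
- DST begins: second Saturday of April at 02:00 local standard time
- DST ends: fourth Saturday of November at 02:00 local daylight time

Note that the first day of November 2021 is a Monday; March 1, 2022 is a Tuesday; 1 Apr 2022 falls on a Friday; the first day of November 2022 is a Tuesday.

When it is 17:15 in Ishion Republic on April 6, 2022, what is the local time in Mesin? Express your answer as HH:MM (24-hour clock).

15:45

1 November 2021 is a Monday, so Sundays fall on 7, 14, 21, 28; the last is November 28.
1 March 2022 is a Tuesday, so the first Friday is March 4 and the second is March 11.
Daylight saving runs 28 November 2021 – 11 March 2022; April 6, 2022 is outside that window, so Ishion Republic is on standard time at UTC−11:30.
17:15 Ishion Republic + 11h30m = 04:45 UTC (rolling into the next day, 7 April 2022).
1 April 2022 is a Friday, so the first Saturday is April 2 and the second is April 9.
1 November 2022 is a Tuesday, so the first Saturday is November 5 and the fourth is November 26.
At the standard offset (UTC+11:00), 04:45 UTC + 11h = 15:45 Mesin standard time.
The standard-time date in Mesin, April 7, 2022, does not fall between 9 April and 26 November, so daylight saving is not in effect and Mesin is at UTC+11:00.
04:45 UTC + 11h = 15:45 Mesin.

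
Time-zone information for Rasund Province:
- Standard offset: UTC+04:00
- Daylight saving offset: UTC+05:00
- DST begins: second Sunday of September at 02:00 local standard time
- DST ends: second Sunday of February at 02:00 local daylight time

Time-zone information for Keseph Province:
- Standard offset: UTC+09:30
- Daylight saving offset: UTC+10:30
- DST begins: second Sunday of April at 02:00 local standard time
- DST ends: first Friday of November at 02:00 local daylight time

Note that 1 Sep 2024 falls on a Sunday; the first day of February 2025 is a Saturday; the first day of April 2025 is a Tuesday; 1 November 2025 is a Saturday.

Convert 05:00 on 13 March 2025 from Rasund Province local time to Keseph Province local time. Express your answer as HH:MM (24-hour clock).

10:30

1 September 2024 is a Sunday, so the first Sunday is September 1 and the second is September 8.
1 February 2025 is a Saturday, so the first Sunday is February 2 and the second is February 9.
13 March 2025 does not fall between 8 September 2024 and 9 February 2025, so daylight saving is not in effect and Rasund Province is at UTC+04:00.
05:00 Rasund Province − 4h = 01:00 UTC.
1 April 2025 is a Tuesday, so the first Sunday is April 6 and the second is April 13.
1 November 2025 is a Saturday, so the first Friday is November 7.
At the standard offset (UTC+09:30), 01:00 UTC + 9h30m = 10:30 Keseph Province standard time.
Daylight saving runs 13 April – 7 November; the standard-time date in Keseph Province, 13 March 2025, is outside that window, so Keseph Province is on standard time at UTC+09:30.
01:00 UTC + 9h30m = 10:30 Keseph Province.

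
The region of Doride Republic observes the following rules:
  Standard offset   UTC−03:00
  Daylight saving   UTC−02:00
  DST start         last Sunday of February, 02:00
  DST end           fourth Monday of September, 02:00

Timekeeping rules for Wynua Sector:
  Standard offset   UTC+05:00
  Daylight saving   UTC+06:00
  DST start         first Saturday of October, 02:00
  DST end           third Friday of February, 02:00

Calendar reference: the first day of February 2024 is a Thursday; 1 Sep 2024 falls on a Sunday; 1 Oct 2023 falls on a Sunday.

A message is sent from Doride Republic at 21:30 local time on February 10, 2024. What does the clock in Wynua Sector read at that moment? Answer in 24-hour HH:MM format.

06:30

1 February 2024 is a Thursday, so Sundays fall on 4, 11, 18, 25; the last is February 25.
1 September 2024 is a Sunday, so the first Monday is September 2 and the fourth is September 23.
February 10, 2024 does not fall between 25 February and 23 September, so daylight saving is not in effect and Doride Republic is at UTC−03:00.
21:30 Doride Republic + 3h = 00:30 UTC (rolling into the next day, 11 February 2024).
1 October 2023 is a Sunday, so the first Saturday is October 7.
1 February 2024 is a Thursday, so the first Friday is February 2 and the third is February 16.
At the standard offset (UTC+05:00), 00:30 UTC + 5h = 05:30 Wynua Sector standard time.
The standard-time date in Wynua Sector, February 11, 2024, lies within the daylight-saving period (7 October 2023 – 16 February 2024), so Wynua Sector is on daylight time, UTC+06:00.
00:30 UTC + 6h = 06:30 Wynua Sector.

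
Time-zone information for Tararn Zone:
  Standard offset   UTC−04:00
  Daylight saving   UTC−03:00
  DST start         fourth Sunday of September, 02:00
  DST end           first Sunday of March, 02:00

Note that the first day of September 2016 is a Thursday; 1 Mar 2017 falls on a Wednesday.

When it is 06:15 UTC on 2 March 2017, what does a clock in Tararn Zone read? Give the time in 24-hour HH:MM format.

03:15

1 September 2016 is a Thursday, so the first Sunday is September 4 and the fourth is September 25.
1 March 2017 is a Wednesday, so the first Sunday is March 5.
At the standard offset (UTC−04:00), 06:15 UTC − 4h = 02:15 Tararn Zone standard time.
The standard-time date in Tararn Zone, 2 March 2017, lies within the daylight-saving period (25 September 2016 – 5 March 2017), so Tararn Zone is on daylight time, UTC−03:00.
06:15 UTC − 3h = 03:15 local.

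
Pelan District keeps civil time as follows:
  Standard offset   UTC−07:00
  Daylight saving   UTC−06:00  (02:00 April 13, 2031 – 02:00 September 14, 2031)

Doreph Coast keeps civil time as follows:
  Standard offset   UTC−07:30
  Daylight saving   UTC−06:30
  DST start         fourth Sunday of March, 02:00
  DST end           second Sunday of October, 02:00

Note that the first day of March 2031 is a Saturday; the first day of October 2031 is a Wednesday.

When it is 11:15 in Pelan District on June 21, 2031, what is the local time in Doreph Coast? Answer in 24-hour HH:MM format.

10:45

June 21, 2031 falls between 13 April and 14 September, so daylight saving is in effect and Pelan District is at UTC−06:00.
11:15 Pelan District + 6h = 17:15 UTC.
1 March 2031 is a Saturday, so the first Sunday is March 2 and the fourth is March 23.
1 October 2031 is a Wednesday, so the first Sunday is October 5 and the second is October 12.
At the standard offset (UTC−07:30), 17:15 UTC − 7h30m = 09:45 Doreph Coast standard time.
The standard-time date in Doreph Coast, June 21, 2031, falls between 23 March and 12 October, so daylight saving is in effect and Doreph Coast is at UTC−06:30.
17:15 UTC − 6h30m = 10:45 Doreph Coast.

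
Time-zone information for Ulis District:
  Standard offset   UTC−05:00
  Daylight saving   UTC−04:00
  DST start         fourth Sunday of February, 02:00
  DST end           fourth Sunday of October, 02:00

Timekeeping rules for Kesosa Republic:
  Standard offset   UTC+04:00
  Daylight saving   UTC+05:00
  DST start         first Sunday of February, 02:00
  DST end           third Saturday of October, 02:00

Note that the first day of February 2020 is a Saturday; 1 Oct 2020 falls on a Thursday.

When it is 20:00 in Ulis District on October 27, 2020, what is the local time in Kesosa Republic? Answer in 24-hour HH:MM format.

1 February 2020 is a Saturday, so the first Sunday is February 2 and the fourth is February 23.
1 October 2020 is a Thursday, so the first Sunday is October 4 and the fourth is October 25.
October 27, 2020 is outside the daylight-saving period (23 February – 25 October), so Ulis District is on standard time, UTC−05:00.
20:00 Ulis District + 5h = 01:00 UTC (rolling into the next day, 28 October 2020).
1 February 2020 is a Saturday, so the first Sunday is February 2.
1 October 2020 is a Thursday, so the first Saturday is October 3 and the third is October 17.
At the standard offset (UTC+04:00), 01:00 UTC + 4h = 05:00 Kesosa Republic standard time.
The standard-time date in Kesosa Republic, October 28, 2020, does not fall between 2 February and 17 October, so daylight saving is not in effect and Kesosa Republic is at UTC+04:00.
01:00 UTC + 4h = 05:00 Kesosa Republic.

05:00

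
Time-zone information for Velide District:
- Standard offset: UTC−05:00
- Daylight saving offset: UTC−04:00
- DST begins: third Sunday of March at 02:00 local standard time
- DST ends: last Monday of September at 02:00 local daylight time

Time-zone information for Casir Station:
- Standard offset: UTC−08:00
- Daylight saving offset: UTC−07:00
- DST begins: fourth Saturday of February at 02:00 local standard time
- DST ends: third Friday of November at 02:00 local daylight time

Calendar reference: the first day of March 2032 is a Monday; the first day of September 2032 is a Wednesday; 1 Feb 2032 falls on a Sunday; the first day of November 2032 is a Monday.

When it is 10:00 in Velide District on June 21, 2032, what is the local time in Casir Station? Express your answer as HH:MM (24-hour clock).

07:00

1 March 2032 is a Monday, so the first Sunday is March 7 and the third is March 21.
1 September 2032 is a Wednesday, so Mondays fall on 6, 13, 20, 27; the last is September 27.
June 21, 2032 lies within the daylight-saving period (21 March – 27 September), so Velide District is on daylight time, UTC−04:00.
10:00 Velide District + 4h = 14:00 UTC.
1 February 2032 is a Sunday, so the first Saturday is February 7 and the fourth is February 28.
1 November 2032 is a Monday, so the first Friday is November 5 and the third is November 19.
At the standard offset (UTC−08:00), 14:00 UTC − 8h = 06:00 Casir Station standard time.
The standard-time date in Casir Station, June 21, 2032, falls between 28 February and 19 November, so daylight saving is in effect and Casir Station is at UTC−07:00.
14:00 UTC − 7h = 07:00 Casir Station.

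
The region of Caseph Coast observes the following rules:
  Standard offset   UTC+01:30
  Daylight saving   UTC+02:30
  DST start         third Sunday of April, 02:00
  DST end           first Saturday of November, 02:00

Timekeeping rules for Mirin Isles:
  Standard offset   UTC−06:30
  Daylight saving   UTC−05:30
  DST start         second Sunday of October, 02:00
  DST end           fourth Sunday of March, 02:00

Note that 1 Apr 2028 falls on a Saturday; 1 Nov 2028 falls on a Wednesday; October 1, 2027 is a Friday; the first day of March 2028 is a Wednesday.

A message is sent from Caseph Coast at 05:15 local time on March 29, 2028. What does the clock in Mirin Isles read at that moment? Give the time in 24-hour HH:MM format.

1 April 2028 is a Saturday, so the first Sunday is April 2 and the third is April 16.
1 November 2028 is a Wednesday, so the first Saturday is November 4.
March 29, 2028 is outside the daylight-saving period (16 April – 4 November), so Caseph Coast is on standard time, UTC+01:30.
05:15 Caseph Coast − 1h30m = 03:45 UTC.
1 October 2027 is a Friday, so the first Sunday is October 3 and the second is October 10.
1 March 2028 is a Wednesday, so the first Sunday is March 5 and the fourth is March 26.
At the standard offset (UTC−06:30), 03:45 UTC − 6h30m = 21:15 Mirin Isles standard time (rolling into the previous day, 28 March 2028).
The standard-time date in Mirin Isles, March 28, 2028, is outside the daylight-saving period (10 October 2027 – 26 March 2028), so Mirin Isles is on standard time, UTC−06:30.
03:45 UTC − 6h30m = 21:15 Mirin Isles (rolling into the previous day, 28 March 2028).

21:15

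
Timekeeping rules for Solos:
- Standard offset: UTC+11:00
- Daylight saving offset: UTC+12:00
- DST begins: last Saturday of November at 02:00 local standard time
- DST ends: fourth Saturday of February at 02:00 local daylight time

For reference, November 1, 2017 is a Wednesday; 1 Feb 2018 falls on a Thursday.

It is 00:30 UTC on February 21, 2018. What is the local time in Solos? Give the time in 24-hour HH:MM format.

12:30

1 November 2017 is a Wednesday, so Saturdays fall on 4, 11, 18, 25; the last is November 25.
1 February 2018 is a Thursday, so the first Saturday is February 3 and the fourth is February 24.
At the standard offset (UTC+11:00), 00:30 UTC + 11h = 11:30 Solos standard time.
The standard-time date in Solos, February 21, 2018, lies within the daylight-saving period (25 November 2017 – 24 February 2018), so Solos is on daylight time, UTC+12:00.
00:30 UTC + 12h = 12:30 local.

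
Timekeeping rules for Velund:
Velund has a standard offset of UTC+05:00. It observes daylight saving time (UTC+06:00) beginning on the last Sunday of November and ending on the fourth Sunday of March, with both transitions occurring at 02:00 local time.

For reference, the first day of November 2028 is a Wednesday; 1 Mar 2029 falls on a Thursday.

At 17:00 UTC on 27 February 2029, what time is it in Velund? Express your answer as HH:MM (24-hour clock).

23:00

1 November 2028 is a Wednesday, so Sundays fall on 5, 12, 19, 26; the last is November 26.
1 March 2029 is a Thursday, so the first Sunday is March 4 and the fourth is March 25.
At the standard offset (UTC+05:00), 17:00 UTC + 5h = 22:00 Velund standard time.
The standard-time date in Velund, 27 February 2029, falls between 26 November 2028 and 25 March 2029, so daylight saving is in effect and Velund is at UTC+06:00.
17:00 UTC + 6h = 23:00 local.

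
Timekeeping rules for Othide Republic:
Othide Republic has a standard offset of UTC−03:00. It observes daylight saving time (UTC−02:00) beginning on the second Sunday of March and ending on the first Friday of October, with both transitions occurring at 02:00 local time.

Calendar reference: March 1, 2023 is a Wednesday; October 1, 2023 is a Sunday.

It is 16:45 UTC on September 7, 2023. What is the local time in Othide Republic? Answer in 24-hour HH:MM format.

1 March 2023 is a Wednesday, so the first Sunday is March 5 and the second is March 12.
1 October 2023 is a Sunday, so the first Friday is October 6.
At the standard offset (UTC−03:00), 16:45 UTC − 3h = 13:45 Othide Republic standard time.
The standard-time date in Othide Republic, September 7, 2023, lies within the daylight-saving period (12 March – 6 October), so Othide Republic is on daylight time, UTC−02:00.
16:45 UTC − 2h = 14:45 local.

14:45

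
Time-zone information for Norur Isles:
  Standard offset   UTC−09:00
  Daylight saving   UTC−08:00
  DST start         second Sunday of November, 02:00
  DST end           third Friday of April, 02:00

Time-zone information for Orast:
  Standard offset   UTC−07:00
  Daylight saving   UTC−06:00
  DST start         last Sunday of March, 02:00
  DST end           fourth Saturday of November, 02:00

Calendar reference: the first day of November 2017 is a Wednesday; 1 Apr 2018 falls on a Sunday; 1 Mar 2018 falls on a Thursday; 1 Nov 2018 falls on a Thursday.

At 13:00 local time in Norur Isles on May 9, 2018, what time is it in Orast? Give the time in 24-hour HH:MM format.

16:00

1 November 2017 is a Wednesday, so the first Sunday is November 5 and the second is November 12.
1 April 2018 is a Sunday, so the first Friday is April 6 and the third is April 20.
Daylight saving runs 12 November 2017 – 20 April 2018; May 9, 2018 is outside that window, so Norur Isles is on standard time at UTC−09:00.
13:00 Norur Isles + 9h = 22:00 UTC.
1 March 2018 is a Thursday, so Sundays fall on 4, 11, 18, 25; the last is March 25.
1 November 2018 is a Thursday, so the first Saturday is November 3 and the fourth is November 24.
At the standard offset (UTC−07:00), 22:00 UTC − 7h = 15:00 Orast standard time.
The standard-time date in Orast, May 9, 2018, falls between 25 March and 24 November, so daylight saving is in effect and Orast is at UTC−06:00.
22:00 UTC − 6h = 16:00 Orast.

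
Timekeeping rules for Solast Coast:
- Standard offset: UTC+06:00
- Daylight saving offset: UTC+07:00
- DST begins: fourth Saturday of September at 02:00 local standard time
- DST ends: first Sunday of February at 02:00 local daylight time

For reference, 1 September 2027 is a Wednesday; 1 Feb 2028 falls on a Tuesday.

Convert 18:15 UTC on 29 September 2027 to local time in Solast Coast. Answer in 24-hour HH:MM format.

1 September 2027 is a Wednesday, so the first Saturday is September 4 and the fourth is September 25.
1 February 2028 is a Tuesday, so the first Sunday is February 6.
At the standard offset (UTC+06:00), 18:15 UTC + 6h = 00:15 Solast Coast standard time (rolling into the next day, 30 September 2027).
The standard-time date in Solast Coast, 30 September 2027, lies within the daylight-saving period (25 September 2027 – 6 February 2028), so Solast Coast is on daylight time, UTC+07:00.
18:15 UTC + 7h = 01:15 local (rolling into the next day, 30 September 2027).

01:15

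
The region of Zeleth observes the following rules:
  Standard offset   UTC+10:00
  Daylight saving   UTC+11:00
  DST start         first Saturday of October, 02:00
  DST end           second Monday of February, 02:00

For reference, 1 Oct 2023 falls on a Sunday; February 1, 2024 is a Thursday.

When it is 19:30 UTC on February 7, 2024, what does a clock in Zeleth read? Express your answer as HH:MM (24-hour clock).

1 October 2023 is a Sunday, so the first Saturday is October 7.
1 February 2024 is a Thursday, so the first Monday is February 5 and the second is February 12.
At the standard offset (UTC+10:00), 19:30 UTC + 10h = 05:30 Zeleth standard time (rolling into the next day, 8 February 2024).
The standard-time date in Zeleth, February 8, 2024, lies within the daylight-saving period (7 October 2023 – 12 February 2024), so Zeleth is on daylight time, UTC+11:00.
19:30 UTC + 11h = 06:30 local (rolling into the next day, 8 February 2024).

06:30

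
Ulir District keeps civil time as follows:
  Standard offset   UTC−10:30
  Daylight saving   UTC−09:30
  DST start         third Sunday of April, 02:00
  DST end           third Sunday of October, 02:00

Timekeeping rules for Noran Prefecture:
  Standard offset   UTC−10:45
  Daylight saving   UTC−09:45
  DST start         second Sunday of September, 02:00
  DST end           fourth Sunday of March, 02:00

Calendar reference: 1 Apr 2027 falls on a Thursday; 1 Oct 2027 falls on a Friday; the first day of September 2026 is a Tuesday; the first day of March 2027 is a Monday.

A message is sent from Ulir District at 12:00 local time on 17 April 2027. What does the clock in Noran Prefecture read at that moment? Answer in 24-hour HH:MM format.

11:45

1 April 2027 is a Thursday, so the first Sunday is April 4 and the third is April 18.
1 October 2027 is a Friday, so the first Sunday is October 3 and the third is October 17.
17 April 2027 does not fall between 18 April and 17 October, so daylight saving is not in effect and Ulir District is at UTC−10:30.
12:00 Ulir District + 10h30m = 22:30 UTC.
1 September 2026 is a Tuesday, so the first Sunday is September 6 and the second is September 13.
1 March 2027 is a Monday, so the first Sunday is March 7 and the fourth is March 28.
At the standard offset (UTC−10:45), 22:30 UTC − 10h45m = 11:45 Noran Prefecture standard time.
The standard-time date in Noran Prefecture, 17 April 2027, does not fall between 13 September 2026 and 28 March 2027, so daylight saving is not in effect and Noran Prefecture is at UTC−10:45.
22:30 UTC − 10h45m = 11:45 Noran Prefecture.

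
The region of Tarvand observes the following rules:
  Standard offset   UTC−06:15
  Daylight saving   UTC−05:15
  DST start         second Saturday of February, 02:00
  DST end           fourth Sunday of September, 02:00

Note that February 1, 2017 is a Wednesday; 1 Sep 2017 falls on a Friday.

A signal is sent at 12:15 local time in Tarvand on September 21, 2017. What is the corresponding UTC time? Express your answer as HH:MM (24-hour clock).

1 February 2017 is a Wednesday, so the first Saturday is February 4 and the second is February 11.
1 September 2017 is a Friday, so the first Sunday is September 3 and the fourth is September 24.
Daylight saving runs 11 February – 24 September; September 21, 2017 is inside that window, so Tarvand is at UTC−05:15.
12:15 local + 5h15m = 17:30 UTC.

17:30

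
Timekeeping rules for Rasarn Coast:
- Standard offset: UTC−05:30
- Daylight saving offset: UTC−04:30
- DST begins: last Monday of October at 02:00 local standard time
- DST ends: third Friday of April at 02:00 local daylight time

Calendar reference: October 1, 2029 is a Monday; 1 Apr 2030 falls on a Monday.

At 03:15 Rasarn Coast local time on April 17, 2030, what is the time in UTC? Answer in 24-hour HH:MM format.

1 October 2029 is a Monday, so Mondays fall on 1, 8, 15, 22, 29; the last is October 29.
1 April 2030 is a Monday, so the first Friday is April 5 and the third is April 19.
Daylight saving runs 29 October 2029 – 19 April 2030; April 17, 2030 is inside that window, so Rasarn Coast is at UTC−04:30.
03:15 local + 4h30m = 07:45 UTC.

07:45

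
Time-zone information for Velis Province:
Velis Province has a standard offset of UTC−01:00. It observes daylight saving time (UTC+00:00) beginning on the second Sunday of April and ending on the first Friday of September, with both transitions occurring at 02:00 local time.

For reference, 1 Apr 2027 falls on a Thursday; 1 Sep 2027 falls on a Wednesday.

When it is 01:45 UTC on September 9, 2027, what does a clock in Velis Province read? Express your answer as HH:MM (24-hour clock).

00:45

1 April 2027 is a Thursday, so the first Sunday is April 4 and the second is April 11.
1 September 2027 is a Wednesday, so the first Friday is September 3.
At the standard offset (UTC−01:00), 01:45 UTC − 1h = 00:45 Velis Province standard time.
Daylight saving runs 11 April – 3 September; the standard-time date in Velis Province, September 9, 2027, is outside that window, so Velis Province is on standard time at UTC−01:00.
01:45 UTC − 1h = 00:45 local.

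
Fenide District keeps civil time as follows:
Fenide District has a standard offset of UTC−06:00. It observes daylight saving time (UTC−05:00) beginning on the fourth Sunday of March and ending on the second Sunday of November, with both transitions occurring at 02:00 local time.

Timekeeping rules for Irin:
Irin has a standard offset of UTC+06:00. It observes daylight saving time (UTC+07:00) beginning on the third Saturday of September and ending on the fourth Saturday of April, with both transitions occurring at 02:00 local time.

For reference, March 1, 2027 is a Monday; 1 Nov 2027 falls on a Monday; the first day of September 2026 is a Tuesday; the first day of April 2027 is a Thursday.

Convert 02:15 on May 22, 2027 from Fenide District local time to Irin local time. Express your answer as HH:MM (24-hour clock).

1 March 2027 is a Monday, so the first Sunday is March 7 and the fourth is March 28.
1 November 2027 is a Monday, so the first Sunday is November 7 and the second is November 14.
Daylight saving runs 28 March – 14 November; May 22, 2027 is inside that window, so Fenide District is at UTC−05:00.
02:15 Fenide District + 5h = 07:15 UTC.
1 September 2026 is a Tuesday, so the first Saturday is September 5 and the third is September 19.
1 April 2027 is a Thursday, so the first Saturday is April 3 and the fourth is April 24.
At the standard offset (UTC+06:00), 07:15 UTC + 6h = 13:15 Irin standard time.
The standard-time date in Irin, May 22, 2027, does not fall between 19 September 2026 and 24 April 2027, so daylight saving is not in effect and Irin is at UTC+06:00.
07:15 UTC + 6h = 13:15 Irin.

13:15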